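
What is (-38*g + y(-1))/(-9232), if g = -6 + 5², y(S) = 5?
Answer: 717/9232 ≈ 0.077665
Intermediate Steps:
g = 19 (g = -6 + 25 = 19)
(-38*g + y(-1))/(-9232) = (-38*19 + 5)/(-9232) = (-722 + 5)*(-1/9232) = -717*(-1/9232) = 717/9232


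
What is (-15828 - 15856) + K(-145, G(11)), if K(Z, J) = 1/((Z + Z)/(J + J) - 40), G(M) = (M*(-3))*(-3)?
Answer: -130062919/4105 ≈ -31684.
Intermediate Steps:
G(M) = 9*M (G(M) = -3*M*(-3) = 9*M)
K(Z, J) = 1/(-40 + Z/J) (K(Z, J) = 1/((2*Z)/((2*J)) - 40) = 1/((2*Z)*(1/(2*J)) - 40) = 1/(Z/J - 40) = 1/(-40 + Z/J))
(-15828 - 15856) + K(-145, G(11)) = (-15828 - 15856) - 9*11/(-1*(-145) + 40*(9*11)) = -31684 - 1*99/(145 + 40*99) = -31684 - 1*99/(145 + 3960) = -31684 - 1*99/4105 = -31684 - 1*99*1/4105 = -31684 - 99/4105 = -130062919/4105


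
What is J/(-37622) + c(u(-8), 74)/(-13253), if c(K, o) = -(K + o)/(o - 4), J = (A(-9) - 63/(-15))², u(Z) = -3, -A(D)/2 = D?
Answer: -568176793/43627882025 ≈ -0.013023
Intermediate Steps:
A(D) = -2*D
J = 12321/25 (J = (-2*(-9) - 63/(-15))² = (18 - 63*(-1/15))² = (18 + 21/5)² = (111/5)² = 12321/25 ≈ 492.84)
c(K, o) = -(K + o)/(-4 + o)
J/(-37622) + c(u(-8), 74)/(-13253) = (12321/25)/(-37622) + ((-1*(-3) - 1*74)/(-4 + 74))/(-13253) = (12321/25)*(-1/37622) + ((3 - 74)/70)*(-1/13253) = -12321/940550 + ((1/70)*(-71))*(-1/13253) = -12321/940550 - 71/70*(-1/13253) = -12321/940550 + 71/927710 = -568176793/43627882025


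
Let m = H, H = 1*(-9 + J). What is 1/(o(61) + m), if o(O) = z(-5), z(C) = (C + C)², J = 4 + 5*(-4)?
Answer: 1/75 ≈ 0.013333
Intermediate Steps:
J = -16 (J = 4 - 20 = -16)
z(C) = 4*C² (z(C) = (2*C)² = 4*C²)
o(O) = 100 (o(O) = 4*(-5)² = 4*25 = 100)
H = -25 (H = 1*(-9 - 16) = 1*(-25) = -25)
m = -25
1/(o(61) + m) = 1/(100 - 25) = 1/75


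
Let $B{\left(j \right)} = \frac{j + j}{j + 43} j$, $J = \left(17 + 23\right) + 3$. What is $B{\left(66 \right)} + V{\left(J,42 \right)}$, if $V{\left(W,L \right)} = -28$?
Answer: $\frac{5660}{109} \approx 51.927$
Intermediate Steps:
$J = 43$ ($J = 40 + 3 = 43$)
$B{\left(j \right)} = \frac{2 j^{2}}{43 + j}$ ($B{\left(j \right)} = \frac{2 j}{43 + j} j = \frac{2 j^{2}}{43 + j}$)
$B{\left(66 \right)} + V{\left(J,42 \right)} = \frac{2 \cdot 66^{2}}{43 + 66} - 28 = 2 \cdot 4356 \cdot \frac{1}{109} - 28 = \frac{8712}{109} - 28 = \frac{5660}{109}$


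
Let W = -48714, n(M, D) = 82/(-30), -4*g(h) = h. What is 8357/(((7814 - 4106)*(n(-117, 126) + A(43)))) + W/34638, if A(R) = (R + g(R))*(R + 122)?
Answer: -34797182512/24749930049 ≈ -1.4060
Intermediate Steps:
g(h) = -h/4
n(M, D) = -41/15 (n(M, D) = 82*(-1/30) = -41/15)
A(R) = 3*R*(122 + R)/4 (A(R) = (R - R/4)*(R + 122) = (3*R/4)*(122 + R) = 3*R*(122 + R)/4)
8357/(((7814 - 4106)*(n(-117, 126) + A(43)))) + W/34638 = 8357/(((7814 - 4106)*(-41/15 + (¾)*43*(122 + 43)))) - 48714/34638 = 8357/((3708*(-41/15 + (¾)*43*165))) - 48714*1/34638 = 8357/((3708*(-41/15 + 21285/4))) - 353/251 = 8357/((3708*(319111/60))) - 353/251 = 8357/(98605299/5) - 353/251 = 8357*(5/98605299) - 353/251 = 41785/98605299 - 353/251 = -34797182512/24749930049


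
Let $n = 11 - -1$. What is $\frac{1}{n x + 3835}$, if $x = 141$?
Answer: $\frac{1}{5527} \approx 0.00018093$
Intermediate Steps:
$n = 12$ ($n = 11 + 1 = 12$)
$\frac{1}{n x + 3835} = \frac{1}{12 \cdot 141 + 3835} = \frac{1}{1692 + 3835} = \frac{1}{5527}$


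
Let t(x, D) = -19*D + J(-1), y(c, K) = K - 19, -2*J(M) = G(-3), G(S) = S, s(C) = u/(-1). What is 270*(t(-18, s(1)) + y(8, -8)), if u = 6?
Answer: 23895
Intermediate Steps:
s(C) = -6 (s(C) = 6/(-1) = 6*(-1) = -6)
J(M) = 3/2 (J(M) = -½*(-3) = 3/2)
y(c, K) = -19 + K
t(x, D) = 3/2 - 19*D (t(x, D) = -19*D + 3/2 = 3/2 - 19*D)
270*(t(-18, s(1)) + y(8, -8)) = 270*((3/2 - 19*(-6)) + (-19 - 8)) = 270*((3/2 + 114) - 27) = 270*(231/2 - 27) = 270*(177/2) = 23895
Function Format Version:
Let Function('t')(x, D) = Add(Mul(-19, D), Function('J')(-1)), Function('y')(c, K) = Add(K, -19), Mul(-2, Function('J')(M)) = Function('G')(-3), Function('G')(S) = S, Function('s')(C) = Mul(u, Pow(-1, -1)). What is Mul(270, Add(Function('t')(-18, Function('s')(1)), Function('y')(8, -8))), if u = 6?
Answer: 23895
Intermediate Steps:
Function('s')(C) = -6 (Function('s')(C) = Mul(6, Pow(-1, -1)) = Mul(6, -1) = -6)
Function('J')(M) = Rational(3, 2) (Function('J')(M) = Mul(Rational(-1, 2), -3) = Rational(3, 2))
Function('y')(c, K) = Add(-19, K)
Function('t')(x, D) = Add(Rational(3, 2), Mul(-19, D)) (Function('t')(x, D) = Add(Mul(-19, D), Rational(3, 2)) = Add(Rational(3, 2), Mul(-19, D)))
Mul(270, Add(Function('t')(-18, Function('s')(1)), Function('y')(8, -8))) = Mul(270, Add(Add(Rational(3, 2), Mul(-19, -6)), Add(-19, -8))) = Mul(270, Add(Add(Rational(3, 2), 114), -27)) = Mul(270, Add(Rational(231, 2), -27)) = Mul(270, Rational(177, 2)) = 23895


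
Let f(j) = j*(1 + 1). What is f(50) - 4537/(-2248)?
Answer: 229337/2248 ≈ 102.02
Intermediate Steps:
f(j) = 2*j (f(j) = j*2 = 2*j)
f(50) - 4537/(-2248) = 2*50 - 4537/(-2248) = 100 - 4537*(-1/2248) = 100 + 4537/2248 = 229337/2248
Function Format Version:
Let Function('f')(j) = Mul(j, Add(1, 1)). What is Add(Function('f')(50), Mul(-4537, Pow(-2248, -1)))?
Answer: Rational(229337, 2248) ≈ 102.02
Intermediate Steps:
Function('f')(j) = Mul(2, j) (Function('f')(j) = Mul(j, 2) = Mul(2, j))
Add(Function('f')(50), Mul(-4537, Pow(-2248, -1))) = Add(Mul(2, 50), Mul(-4537, Pow(-2248, -1))) = Add(100, Mul(-4537, Rational(-1, 2248))) = Add(100, Rational(4537, 2248)) = Rational(229337, 2248)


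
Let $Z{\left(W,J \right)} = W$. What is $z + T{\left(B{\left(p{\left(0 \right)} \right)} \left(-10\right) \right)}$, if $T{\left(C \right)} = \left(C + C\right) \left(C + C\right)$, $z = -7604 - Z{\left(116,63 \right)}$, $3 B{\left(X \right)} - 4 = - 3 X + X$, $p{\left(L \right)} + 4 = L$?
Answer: $-1320$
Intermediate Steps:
$p{\left(L \right)} = -4 + L$
$B{\left(X \right)} = \frac{4}{3} - \frac{2 X}{3}$ ($B{\left(X \right)} = \frac{4}{3} + \frac{- 3 X + X}{3} = \frac{4}{3} + \frac{\left(-2\right) X}{3} = \frac{4}{3} - \frac{2 X}{3}$)
$z = -7720$ ($z = -7604 - 116 = -7720$)
$T{\left(C \right)} = 4 C^{2}$ ($T{\left(C \right)} = 2 C 2 C = 4 C^{2}$)
$z + T{\left(B{\left(p{\left(0 \right)} \right)} \left(-10\right) \right)} = -7720 + 4 \left(\left(\frac{4}{3} - \frac{2 \left(-4 + 0\right)}{3}\right) \left(-10\right)\right)^{2} = -7720 + 4 \left(\left(\frac{4}{3} - - \frac{8}{3}\right) \left(-10\right)\right)^{2} = -7720 + 4 \left(\left(\frac{4}{3} + \frac{8}{3}\right) \left(-10\right)\right)^{2} = -7720 + 4 \left(4 \left(-10\right)\right)^{2} = -7720 + 4 \left(-40\right)^{2} = -7720 + 4 \cdot 1600 = -7720 + 6400 = -1320$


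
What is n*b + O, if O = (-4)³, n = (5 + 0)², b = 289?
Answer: 7161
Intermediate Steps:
n = 25 (n = 5² = 25)
O = -64
n*b + O = 25*289 - 64 = 7225 - 64 = 7161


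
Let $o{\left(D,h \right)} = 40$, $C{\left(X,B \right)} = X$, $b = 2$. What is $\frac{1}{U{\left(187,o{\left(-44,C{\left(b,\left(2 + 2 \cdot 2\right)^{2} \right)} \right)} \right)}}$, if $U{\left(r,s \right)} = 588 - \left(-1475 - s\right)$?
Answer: $\frac{1}{2103} \approx 0.00047551$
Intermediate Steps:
$U{\left(r,s \right)} = 2063 + s$ ($U{\left(r,s \right)} = 588 + \left(1475 + s\right) = 2063 + s$)
$\frac{1}{U{\left(187,o{\left(-44,C{\left(b,\left(2 + 2 \cdot 2\right)^{2} \right)} \right)} \right)}} = \frac{1}{2063 + 40} = \frac{1}{2103}$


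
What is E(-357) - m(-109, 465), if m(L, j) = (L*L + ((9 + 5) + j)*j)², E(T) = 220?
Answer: -55044667236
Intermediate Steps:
m(L, j) = (L² + j*(14 + j))² (m(L, j) = (L² + (14 + j)*j)² = (L² + j*(14 + j))²)
E(-357) - m(-109, 465) = 220 - ((-109)² + 465² + 14*465)² = 220 - (11881 + 216225 + 6510)² = 220 - 1*234616² = 220 - 1*55044667456 = 220 - 55044667456 = -55044667236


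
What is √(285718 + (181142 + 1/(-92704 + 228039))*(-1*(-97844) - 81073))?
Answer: √55646674497497198285/135335 ≈ 55120.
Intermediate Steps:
√(285718 + (181142 + 1/(-92704 + 228039))*(-1*(-97844) - 81073)) = √(285718 + (181142 + 1/135335)*(97844 - 81073)) = √(285718 + (181142 + 1/135335)*16771) = √(285718 + (24514852571/135335)*16771) = √(285718 + 411138592468241/135335) = √(411177260113771/135335) = √55646674497497198285/135335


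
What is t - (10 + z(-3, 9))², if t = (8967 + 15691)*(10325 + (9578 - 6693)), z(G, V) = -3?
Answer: 325732131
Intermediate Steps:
t = 325732180 (t = 24658*(10325 + 2885) = 24658*13210 = 325732180)
t - (10 + z(-3, 9))² = 325732180 - (10 - 3)² = 325732180 - 1*7² = 325732180 - 1*49 = 325732180 - 49 = 325732131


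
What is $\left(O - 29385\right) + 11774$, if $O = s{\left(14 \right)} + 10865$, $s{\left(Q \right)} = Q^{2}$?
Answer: $-6550$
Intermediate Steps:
$O = 11061$ ($O = 14^{2} + 10865 = 196 + 10865 = 11061$)
$\left(O - 29385\right) + 11774 = \left(11061 - 29385\right) + 11774 = -18324 + 11774 = -6550$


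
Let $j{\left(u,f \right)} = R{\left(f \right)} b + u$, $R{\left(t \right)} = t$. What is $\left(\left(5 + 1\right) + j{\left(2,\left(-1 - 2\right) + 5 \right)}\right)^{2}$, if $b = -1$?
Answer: $36$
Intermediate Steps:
$j{\left(u,f \right)} = u - f$ ($j{\left(u,f \right)} = f \left(-1\right) + u = - f + u = u - f$)
$\left(\left(5 + 1\right) + j{\left(2,\left(-1 - 2\right) + 5 \right)}\right)^{2} = \left(\left(5 + 1\right) + \left(2 - \left(\left(-1 - 2\right) + 5\right)\right)\right)^{2} = \left(6 + \left(2 - \left(-3 + 5\right)\right)\right)^{2} = \left(6 + \left(2 - 2\right)\right)^{2} = \left(6 + 0\right)^{2} = 6^{2} = 36$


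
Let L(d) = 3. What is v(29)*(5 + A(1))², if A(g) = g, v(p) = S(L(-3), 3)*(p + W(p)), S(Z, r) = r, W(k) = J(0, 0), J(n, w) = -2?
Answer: 2916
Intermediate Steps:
W(k) = -2
v(p) = -6 + 3*p (v(p) = 3*(p - 2) = 3*(-2 + p) = -6 + 3*p)
v(29)*(5 + A(1))² = (-6 + 3*29)*(5 + 1)² = (-6 + 87)*6² = 81*36 = 2916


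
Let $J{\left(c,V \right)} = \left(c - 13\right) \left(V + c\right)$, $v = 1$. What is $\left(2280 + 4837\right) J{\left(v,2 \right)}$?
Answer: $-256212$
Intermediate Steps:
$J{\left(c,V \right)} = \left(-13 + c\right) \left(V + c\right)$
$\left(2280 + 4837\right) J{\left(v,2 \right)} = \left(2280 + 4837\right) \left(1^{2} - 26 - 13 + 2 \cdot 1\right) = 7117 \left(1 - 26 - 13 + 2\right) = 7117 \left(-36\right) = -256212$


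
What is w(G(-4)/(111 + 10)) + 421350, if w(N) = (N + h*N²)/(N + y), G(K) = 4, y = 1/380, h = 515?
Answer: 27888997490/66187 ≈ 4.2137e+5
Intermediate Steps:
y = 1/380 ≈ 0.0026316
w(N) = (N + 515*N²)/(1/380 + N) (w(N) = (N + 515*N²)/(N + 1/380) = (N + 515*N²)/(1/380 + N))
w(G(-4)/(111 + 10)) + 421350 = 380*(4/(111 + 10))*(1 + 515*(4/(111 + 10)))/(1 + 380*(4/(111 + 10))) + 421350 = 380*(4/121)*(1 + 515*(4/121))/(1 + 380*(4/121)) + 421350 = 380*(4/121)*(1 + 2060/121)/(1 + 1520/121) + 421350 = 380*(4/121)*(2181/121)/(1641/121) + 421350 = 380*(4/121)*(121/1641)*(2181/121) + 421350 = 1105040/66187 + 421350 = 27888997490/66187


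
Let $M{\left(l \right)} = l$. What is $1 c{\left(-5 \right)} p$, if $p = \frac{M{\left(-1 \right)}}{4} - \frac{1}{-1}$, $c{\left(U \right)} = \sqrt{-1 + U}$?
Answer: $\frac{3 i \sqrt{6}}{4} \approx 1.8371 i$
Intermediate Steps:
$p = \frac{3}{4}$ ($p = - \frac{1}{4} - \frac{1}{-1} = \left(-1\right) \frac{1}{4} - -1 = - \frac{1}{4} + 1 = \frac{3}{4} \approx 0.75$)
$1 c{\left(-5 \right)} p = 1 \sqrt{-1 - 5} \cdot \frac{3}{4} = 1 \sqrt{-6} \cdot \frac{3}{4} = 1 i \sqrt{6} \cdot \frac{3}{4} = i \sqrt{6} \cdot \frac{3}{4} = \frac{3 i \sqrt{6}}{4}$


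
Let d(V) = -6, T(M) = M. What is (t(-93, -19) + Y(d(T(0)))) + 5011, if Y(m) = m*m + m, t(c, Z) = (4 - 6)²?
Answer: 5045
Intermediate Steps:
t(c, Z) = 4 (t(c, Z) = (-2)² = 4)
Y(m) = m + m² (Y(m) = m² + m = m + m²)
(t(-93, -19) + Y(d(T(0)))) + 5011 = (4 - 6*(1 - 6)) + 5011 = (4 - 6*(-5)) + 5011 = (4 + 30) + 5011 = 34 + 5011 = 5045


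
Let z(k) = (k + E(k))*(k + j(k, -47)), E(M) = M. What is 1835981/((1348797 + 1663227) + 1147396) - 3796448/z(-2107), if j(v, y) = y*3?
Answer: 100084903967/2462655321140 ≈ 0.040641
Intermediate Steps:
j(v, y) = 3*y
z(k) = 2*k*(-141 + k) (z(k) = (k + k)*(k + 3*(-47)) = (2*k)*(k - 141) = (2*k)*(-141 + k) = 2*k*(-141 + k))
1835981/((1348797 + 1663227) + 1147396) - 3796448/z(-2107) = 1835981/((1348797 + 1663227) + 1147396) - 3796448*(-1/(4214*(-141 - 2107))) = 1835981/(3012024 + 1147396) - 3796448/(2*(-2107)*(-2248)) = 1835981/4159420 - 3796448/9473072 = 1835981*(1/4159420) - 3796448*1/9473072 = 1835981/4159420 - 237278/592067 = 100084903967/2462655321140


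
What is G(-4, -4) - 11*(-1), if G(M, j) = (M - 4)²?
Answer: 75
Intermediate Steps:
G(M, j) = (-4 + M)²
G(-4, -4) - 11*(-1) = (-4 - 4)² - 11*(-1) = (-8)² + 11 = 64 + 11 = 75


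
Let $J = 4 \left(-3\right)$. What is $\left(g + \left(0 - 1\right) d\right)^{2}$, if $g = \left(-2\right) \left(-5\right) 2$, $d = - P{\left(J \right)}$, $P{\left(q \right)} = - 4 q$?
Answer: $4624$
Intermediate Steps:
$J = -12$
$d = -48$ ($d = - \left(-4\right) \left(-12\right) = \left(-1\right) 48 = -48$)
$g = 20$ ($g = 10 \cdot 2 = 20$)
$\left(g + \left(0 - 1\right) d\right)^{2} = \left(20 + \left(0 - 1\right) \left(-48\right)\right)^{2} = \left(20 - -48\right)^{2} = \left(20 + 48\right)^{2} = 68^{2} = 4624$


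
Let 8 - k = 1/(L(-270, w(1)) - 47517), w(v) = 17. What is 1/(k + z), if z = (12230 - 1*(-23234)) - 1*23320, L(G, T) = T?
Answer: 47500/577220001 ≈ 8.2291e-5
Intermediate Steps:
z = 12144 (z = (12230 + 23234) - 23320 = 35464 - 23320 = 12144)
k = 380001/47500 (k = 8 - 1/(17 - 47517) = 8 - 1/(-47500) = 8 - 1*(-1/47500) = 8 + 1/47500 = 380001/47500 ≈ 8.0000)
1/(k + z) = 1/(380001/47500 + 12144) = 1/(577220001/47500) = 47500/577220001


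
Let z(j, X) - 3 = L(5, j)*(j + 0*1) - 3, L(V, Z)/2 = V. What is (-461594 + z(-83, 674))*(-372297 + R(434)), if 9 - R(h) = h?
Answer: 172355598128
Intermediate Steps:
R(h) = 9 - h
L(V, Z) = 2*V
z(j, X) = 10*j (z(j, X) = 3 + ((2*5)*(j + 0*1) - 3) = 3 + (10*(j + 0) - 3) = 3 + (10*j - 3) = 3 + (-3 + 10*j) = 10*j)
(-461594 + z(-83, 674))*(-372297 + R(434)) = (-461594 + 10*(-83))*(-372297 + (9 - 1*434)) = (-461594 - 830)*(-372297 + (9 - 434)) = -462424*(-372297 - 425) = -462424*(-372722) = 172355598128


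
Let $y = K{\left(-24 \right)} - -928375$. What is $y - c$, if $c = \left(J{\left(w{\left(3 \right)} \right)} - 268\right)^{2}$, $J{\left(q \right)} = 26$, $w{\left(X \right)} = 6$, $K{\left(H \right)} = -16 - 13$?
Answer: $869782$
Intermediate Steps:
$K{\left(H \right)} = -29$
$y = 928346$ ($y = -29 - -928375 = -29 + 928375 = 928346$)
$c = 58564$ ($c = \left(26 - 268\right)^{2} = \left(-242\right)^{2} = 58564$)
$y - c = 928346 - 58564 = 869782$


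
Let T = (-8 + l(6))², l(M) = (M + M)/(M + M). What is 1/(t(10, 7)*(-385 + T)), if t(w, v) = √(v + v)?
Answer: -√14/4704 ≈ -0.00079542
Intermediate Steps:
t(w, v) = √2*√v (t(w, v) = √(2*v) = √2*√v)
l(M) = 1 (l(M) = (2*M)/((2*M)) = (2*M)*(1/(2*M)) = 1)
T = 49 (T = (-8 + 1)² = (-7)² = 49)
1/(t(10, 7)*(-385 + T)) = 1/((√2*√7)*(-385 + 49)) = 1/(√14*(-336)) = 1/(-336*√14) = -√14/4704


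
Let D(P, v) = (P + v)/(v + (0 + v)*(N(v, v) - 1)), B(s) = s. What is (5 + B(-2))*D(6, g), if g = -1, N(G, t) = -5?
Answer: 3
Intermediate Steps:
D(P, v) = -(P + v)/(5*v) (D(P, v) = (P + v)/(v + (0 + v)*(-5 - 1)) = (P + v)/(v + v*(-6)) = (P + v)/(v - 6*v) = (P + v)/((-5*v)) = (P + v)*(-1/(5*v)) = -(P + v)/(5*v))
(5 + B(-2))*D(6, g) = (5 - 2)*((⅕)*(-1*6 - 1*(-1))/(-1)) = 3*((⅕)*(-1)*(-6 + 1)) = 3*((⅕)*(-1)*(-5)) = 3*1 = 3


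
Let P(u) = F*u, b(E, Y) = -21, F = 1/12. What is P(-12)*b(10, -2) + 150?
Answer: 171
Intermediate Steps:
F = 1/12 ≈ 0.083333
P(u) = u/12
P(-12)*b(10, -2) + 150 = ((1/12)*(-12))*(-21) + 150 = -1*(-21) + 150 = 21 + 150 = 171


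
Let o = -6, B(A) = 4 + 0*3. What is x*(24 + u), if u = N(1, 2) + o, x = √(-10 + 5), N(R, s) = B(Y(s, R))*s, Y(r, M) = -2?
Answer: 26*I*√5 ≈ 58.138*I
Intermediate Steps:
B(A) = 4 (B(A) = 4 + 0 = 4)
N(R, s) = 4*s
x = I*√5 (x = √(-5) = I*√5 ≈ 2.2361*I)
u = 2 (u = 4*2 - 6 = 8 - 6 = 2)
x*(24 + u) = (I*√5)*(24 + 2) = (I*√5)*26 = 26*I*√5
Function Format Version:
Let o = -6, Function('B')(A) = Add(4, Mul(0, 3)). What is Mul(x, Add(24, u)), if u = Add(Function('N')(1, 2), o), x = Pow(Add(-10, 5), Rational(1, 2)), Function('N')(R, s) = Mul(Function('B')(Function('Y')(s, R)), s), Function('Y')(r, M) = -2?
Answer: Mul(26, I, Pow(5, Rational(1, 2))) ≈ Mul(58.138, I)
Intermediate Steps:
Function('B')(A) = 4 (Function('B')(A) = Add(4, 0) = 4)
Function('N')(R, s) = Mul(4, s)
x = Mul(I, Pow(5, Rational(1, 2))) (x = Pow(-5, Rational(1, 2)) = Mul(I, Pow(5, Rational(1, 2))) ≈ Mul(2.2361, I))
u = 2 (u = Add(Mul(4, 2), -6) = Add(8, -6) = 2)
Mul(x, Add(24, u)) = Mul(Mul(I, Pow(5, Rational(1, 2))), Add(24, 2)) = Mul(Mul(I, Pow(5, Rational(1, 2))), 26) = Mul(26, I, Pow(5, Rational(1, 2)))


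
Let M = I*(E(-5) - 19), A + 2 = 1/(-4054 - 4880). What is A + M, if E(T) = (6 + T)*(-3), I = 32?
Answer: -6307405/8934 ≈ -706.00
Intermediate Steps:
E(T) = -18 - 3*T
A = -17869/8934 (A = -2 + 1/(-4054 - 4880) = -2 + 1/(-8934) = -2 - 1/8934 = -17869/8934 ≈ -2.0001)
M = -704 (M = 32*((-18 - 3*(-5)) - 19) = 32*((-18 + 15) - 19) = 32*(-3 - 19) = 32*(-22) = -704)
A + M = -17869/8934 - 704 = -6307405/8934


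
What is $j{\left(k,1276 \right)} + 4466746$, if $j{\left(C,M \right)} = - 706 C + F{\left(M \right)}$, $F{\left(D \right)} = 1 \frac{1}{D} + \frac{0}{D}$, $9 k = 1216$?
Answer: $\frac{50200670177}{11484} \approx 4.3714 \cdot 10^{6}$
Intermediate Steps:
$k = \frac{1216}{9}$ ($k = \frac{1}{9} \cdot 1216 = \frac{1216}{9} \approx 135.11$)
$F{\left(D \right)} = \frac{1}{D}$ ($F{\left(D \right)} = \frac{1}{D} + 0 = \frac{1}{D}$)
$j{\left(C,M \right)} = \frac{1}{M} - 706 C$ ($j{\left(C,M \right)} = - 706 C + \frac{1}{M} = \frac{1}{M} - 706 C$)
$j{\left(k,1276 \right)} + 4466746 = \left(\frac{1}{1276} - \frac{858496}{9}\right) + 4466746 = - \frac{1095440887}{11484} + 4466746 = \frac{50200670177}{11484}$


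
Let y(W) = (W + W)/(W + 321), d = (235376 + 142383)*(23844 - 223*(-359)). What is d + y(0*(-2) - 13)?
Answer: 6044428830273/154 ≈ 3.9250e+10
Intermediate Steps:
d = 39249537859 (d = 377759*(23844 + 80057) = 377759*103901 = 39249537859)
y(W) = 2*W/(321 + W) (y(W) = (2*W)/(321 + W) = 2*W/(321 + W))
d + y(0*(-2) - 13) = 39249537859 + 2*(0*(-2) - 13)/(321 + (0*(-2) - 13)) = 39249537859 + 2*(0 - 13)/(321 + (0 - 13)) = 39249537859 + 2*(-13)/(321 - 13) = 39249537859 + 2*(-13)/308 = 39249537859 + 2*(-13)*(1/308) = 39249537859 - 13/154 = 6044428830273/154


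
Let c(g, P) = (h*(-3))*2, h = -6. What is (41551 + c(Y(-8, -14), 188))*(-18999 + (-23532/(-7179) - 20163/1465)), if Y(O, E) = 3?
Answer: -2771457815424298/3505745 ≈ -7.9055e+8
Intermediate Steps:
c(g, P) = 36 (c(g, P) = -6*(-3)*2 = 18*2 = 36)
(41551 + c(Y(-8, -14), 188))*(-18999 + (-23532/(-7179) - 20163/1465)) = (41551 + 36)*(-18999 + (-23532/(-7179) - 20163/1465)) = 41587*(-18999 + (-23532*(-1/7179) - 20163*1/1465)) = 41587*(-18999 + (7844/2393 - 20163/1465)) = 41587*(-18999 - 36758599/3505745) = 41587*(-66642407854/3505745) = -2771457815424298/3505745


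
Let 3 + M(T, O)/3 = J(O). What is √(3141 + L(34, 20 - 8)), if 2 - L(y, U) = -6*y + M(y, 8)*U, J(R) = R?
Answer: √3167 ≈ 56.276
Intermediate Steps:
M(T, O) = -9 + 3*O
L(y, U) = 2 - 15*U + 6*y (L(y, U) = 2 - (-6*y + (-9 + 3*8)*U) = 2 - (-6*y + (-9 + 24)*U) = 2 - (-6*y + 15*U) = 2 + (-15*U + 6*y) = 2 - 15*U + 6*y)
√(3141 + L(34, 20 - 8)) = √(3141 + (2 - 15*(20 - 8) + 6*34)) = √(3141 + (2 - 15*12 + 204)) = √(3141 + (2 - 180 + 204)) = √(3141 + 26) = √3167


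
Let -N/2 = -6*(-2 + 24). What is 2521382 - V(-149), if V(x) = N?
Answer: 2521118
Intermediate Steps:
N = 264 (N = -(-12)*(-2 + 24) = -(-12)*22 = -2*(-132) = 264)
V(x) = 264
2521382 - V(-149) = 2521382 - 1*264 = 2521382 - 264 = 2521118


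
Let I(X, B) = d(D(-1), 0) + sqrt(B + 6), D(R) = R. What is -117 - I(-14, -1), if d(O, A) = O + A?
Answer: -116 - sqrt(5) ≈ -118.24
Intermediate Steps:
d(O, A) = A + O
I(X, B) = -1 + sqrt(6 + B) (I(X, B) = (0 - 1) + sqrt(B + 6) = -1 + sqrt(6 + B))
-117 - I(-14, -1) = -117 - (-1 + sqrt(6 - 1)) = -117 - (-1 + sqrt(5)) = -117 + (1 - sqrt(5)) = -116 - sqrt(5)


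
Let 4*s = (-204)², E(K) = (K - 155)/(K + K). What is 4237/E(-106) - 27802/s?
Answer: 172927301/50286 ≈ 3438.9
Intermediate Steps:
E(K) = (-155 + K)/(2*K) (E(K) = (-155 + K)/((2*K)) = (-155 + K)*(1/(2*K)) = (-155 + K)/(2*K))
s = 10404 (s = (¼)*(-204)² = (¼)*41616 = 10404)
4237/E(-106) - 27802/s = 4237/(((½)*(-155 - 106)/(-106))) - 27802/10404 = 4237/(((½)*(-1/106)*(-261))) - 27802*1/10404 = 4237/(261/212) - 13901/5202 = 4237*(212/261) - 13901/5202 = 898244/261 - 13901/5202 = 172927301/50286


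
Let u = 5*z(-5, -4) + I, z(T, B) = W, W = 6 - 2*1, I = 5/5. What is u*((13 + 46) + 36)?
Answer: 1995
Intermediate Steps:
I = 1 (I = 5*(⅕) = 1)
W = 4 (W = 6 - 2 = 4)
z(T, B) = 4
u = 21 (u = 5*4 + 1 = 20 + 1 = 21)
u*((13 + 46) + 36) = 21*((13 + 46) + 36) = 21*(59 + 36) = 21*95 = 1995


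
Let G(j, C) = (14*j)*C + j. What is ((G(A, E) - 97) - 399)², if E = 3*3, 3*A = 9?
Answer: 13225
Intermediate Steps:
A = 3 (A = (⅓)*9 = 3)
E = 9
G(j, C) = j + 14*C*j (G(j, C) = 14*C*j + j = j + 14*C*j)
((G(A, E) - 97) - 399)² = ((3*(1 + 14*9) - 97) - 399)² = ((3*(1 + 126) - 97) - 399)² = ((3*127 - 97) - 399)² = ((381 - 97) - 399)² = (284 - 399)² = (-115)² = 13225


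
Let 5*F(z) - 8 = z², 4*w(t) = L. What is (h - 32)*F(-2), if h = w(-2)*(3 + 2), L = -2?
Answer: -414/5 ≈ -82.800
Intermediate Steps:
w(t) = -½ (w(t) = (¼)*(-2) = -½)
h = -5/2 (h = -(3 + 2)/2 = -½*5 = -5/2 ≈ -2.5000)
F(z) = 8/5 + z²/5
(h - 32)*F(-2) = (-5/2 - 32)*(8/5 + (⅕)*(-2)²) = -69*(8/5 + (⅕)*4)/2 = -69*(8/5 + ⅘)/2 = -69/2*12/5 = -414/5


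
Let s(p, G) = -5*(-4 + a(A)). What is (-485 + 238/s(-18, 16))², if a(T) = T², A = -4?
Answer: 215179561/900 ≈ 2.3909e+5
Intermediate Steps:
s(p, G) = -60 (s(p, G) = -5*(-4 + (-4)²) = -5*(-4 + 16) = -5*12 = -60)
(-485 + 238/s(-18, 16))² = (-485 + 238/(-60))² = (-485 + 238*(-1/60))² = (-485 - 119/30)² = (-14669/30)² = 215179561/900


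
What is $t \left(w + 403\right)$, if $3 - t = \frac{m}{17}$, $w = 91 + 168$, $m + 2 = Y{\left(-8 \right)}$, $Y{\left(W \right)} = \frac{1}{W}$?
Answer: $\frac{8275}{4} \approx 2068.8$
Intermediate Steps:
$m = - \frac{17}{8}$ ($m = -2 + \frac{1}{-8} = -2 - \frac{1}{8} = - \frac{17}{8} \approx -2.125$)
$w = 259$
$t = \frac{25}{8}$ ($t = 3 - - \frac{17}{8 \cdot 17} = 3 - \left(- \frac{17}{8}\right) \frac{1}{17} = 3 - - \frac{1}{8} = 3 + \frac{1}{8} = \frac{25}{8} \approx 3.125$)
$t \left(w + 403\right) = \frac{25 \left(259 + 403\right)}{8} = \frac{25}{8} \cdot 662 = \frac{8275}{4}$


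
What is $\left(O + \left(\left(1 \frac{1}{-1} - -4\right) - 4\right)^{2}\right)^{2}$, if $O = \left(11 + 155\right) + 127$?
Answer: $86436$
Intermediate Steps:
$O = 293$ ($O = 166 + 127 = 293$)
$\left(O + \left(\left(1 \frac{1}{-1} - -4\right) - 4\right)^{2}\right)^{2} = \left(293 + \left(\left(1 \frac{1}{-1} - -4\right) - 4\right)^{2}\right)^{2} = \left(293 + \left(\left(1 \left(-1\right) + 4\right) - 4\right)^{2}\right)^{2} = \left(293 + \left(\left(-1 + 4\right) - 4\right)^{2}\right)^{2} = \left(293 + \left(3 - 4\right)^{2}\right)^{2} = \left(293 + \left(-1\right)^{2}\right)^{2} = \left(293 + 1\right)^{2} = 294^{2} = 86436$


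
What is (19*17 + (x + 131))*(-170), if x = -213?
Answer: -40970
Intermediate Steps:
(19*17 + (x + 131))*(-170) = (19*17 + (-213 + 131))*(-170) = (323 - 82)*(-170) = 241*(-170) = -40970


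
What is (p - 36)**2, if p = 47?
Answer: 121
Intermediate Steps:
(p - 36)**2 = (47 - 36)**2 = 11**2 = 121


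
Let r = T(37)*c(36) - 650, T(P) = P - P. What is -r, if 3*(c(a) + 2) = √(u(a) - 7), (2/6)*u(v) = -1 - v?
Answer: 650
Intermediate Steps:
u(v) = -3 - 3*v (u(v) = 3*(-1 - v) = -3 - 3*v)
c(a) = -2 + √(-10 - 3*a)/3 (c(a) = -2 + √((-3 - 3*a) - 7)/3 = -2 + √(-10 - 3*a)/3)
T(P) = 0
r = -650 (r = 0*(-2 + √(-10 - 3*36)/3) - 650 = 0*(-2 + √(-10 - 108)/3) - 650 = 0*(-2 + √(-118)/3) - 650 = 0*(-2 + (I*√118)/3) - 650 = 0*(-2 + I*√118/3) - 650 = 0 - 650 = -650)
-r = -1*(-650) = 650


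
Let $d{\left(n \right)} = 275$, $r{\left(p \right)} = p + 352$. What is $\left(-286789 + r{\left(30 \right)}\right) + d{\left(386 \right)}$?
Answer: $-286132$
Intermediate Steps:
$r{\left(p \right)} = 352 + p$
$\left(-286789 + r{\left(30 \right)}\right) + d{\left(386 \right)} = \left(-286789 + \left(352 + 30\right)\right) + 275 = \left(-286789 + 382\right) + 275 = -286407 + 275 = -286132$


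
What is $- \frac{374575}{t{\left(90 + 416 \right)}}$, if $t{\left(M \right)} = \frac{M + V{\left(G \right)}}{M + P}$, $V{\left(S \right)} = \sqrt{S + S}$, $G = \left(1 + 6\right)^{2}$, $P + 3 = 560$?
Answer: $- \frac{100737825925}{127969} + \frac{2787212575 \sqrt{2}}{255938} \approx -7.718 \cdot 10^{5}$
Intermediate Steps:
$P = 557$ ($P = -3 + 560 = 557$)
$G = 49$ ($G = 7^{2} = 49$)
$V{\left(S \right)} = \sqrt{2} \sqrt{S}$ ($V{\left(S \right)} = \sqrt{2 S} = \sqrt{2} \sqrt{S}$)
$t{\left(M \right)} = \frac{M + 7 \sqrt{2}}{557 + M}$ ($t{\left(M \right)} = \frac{M + \sqrt{2} \sqrt{49}}{M + 557} = \frac{M + \sqrt{2} \cdot 7}{557 + M} = \frac{M + 7 \sqrt{2}}{557 + M}$)
$- \frac{374575}{t{\left(90 + 416 \right)}} = - \frac{374575}{\frac{1}{557 + \left(90 + 416\right)} \left(\left(90 + 416\right) + 7 \sqrt{2}\right)} = - \frac{374575}{\frac{1}{557 + 506} \left(506 + 7 \sqrt{2}\right)} = - \frac{374575}{\frac{1}{1063} \left(506 + 7 \sqrt{2}\right)} = - \frac{374575}{\frac{506}{1063} + \frac{7 \sqrt{2}}{1063}}$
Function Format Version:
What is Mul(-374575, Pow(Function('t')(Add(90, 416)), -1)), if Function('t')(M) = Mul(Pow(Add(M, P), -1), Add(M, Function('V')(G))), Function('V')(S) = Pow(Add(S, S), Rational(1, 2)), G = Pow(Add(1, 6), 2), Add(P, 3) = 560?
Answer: Add(Rational(-100737825925, 127969), Mul(Rational(2787212575, 255938), Pow(2, Rational(1, 2)))) ≈ -7.7180e+5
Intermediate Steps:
P = 557 (P = Add(-3, 560) = 557)
G = 49 (G = Pow(7, 2) = 49)
Function('V')(S) = Mul(Pow(2, Rational(1, 2)), Pow(S, Rational(1, 2))) (Function('V')(S) = Pow(Mul(2, S), Rational(1, 2)) = Mul(Pow(2, Rational(1, 2)), Pow(S, Rational(1, 2))))
Function('t')(M) = Mul(Pow(Add(557, M), -1), Add(M, Mul(7, Pow(2, Rational(1, 2))))) (Function('t')(M) = Mul(Pow(Add(M, 557), -1), Add(M, Mul(Pow(2, Rational(1, 2)), Pow(49, Rational(1, 2))))) = Mul(Pow(Add(557, M), -1), Add(M, Mul(Pow(2, Rational(1, 2)), 7))) = Mul(Pow(Add(557, M), -1), Add(M, Mul(7, Pow(2, Rational(1, 2))))))
Mul(-374575, Pow(Function('t')(Add(90, 416)), -1)) = Mul(-374575, Pow(Mul(Pow(Add(557, Add(90, 416)), -1), Add(Add(90, 416), Mul(7, Pow(2, Rational(1, 2))))), -1)) = Mul(-374575, Pow(Mul(Pow(Add(557, 506), -1), Add(506, Mul(7, Pow(2, Rational(1, 2))))), -1)) = Mul(-374575, Pow(Mul(Pow(1063, -1), Add(506, Mul(7, Pow(2, Rational(1, 2))))), -1)) = Mul(-374575, Pow(Mul(Rational(1, 1063), Add(506, Mul(7, Pow(2, Rational(1, 2))))), -1)) = Mul(-374575, Pow(Add(Rational(506, 1063), Mul(Rational(7, 1063), Pow(2, Rational(1, 2)))), -1))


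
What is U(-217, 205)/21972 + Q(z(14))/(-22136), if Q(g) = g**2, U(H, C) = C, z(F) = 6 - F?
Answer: 391459/60796524 ≈ 0.0064388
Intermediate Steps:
U(-217, 205)/21972 + Q(z(14))/(-22136) = 205/21972 + (6 - 1*14)**2/(-22136) = 205*(1/21972) + (6 - 14)**2*(-1/22136) = 205/21972 + (-8)**2*(-1/22136) = 205/21972 + 64*(-1/22136) = 205/21972 - 8/2767 = 391459/60796524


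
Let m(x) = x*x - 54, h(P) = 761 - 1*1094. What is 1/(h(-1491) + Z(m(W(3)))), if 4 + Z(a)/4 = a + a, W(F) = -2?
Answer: -1/749 ≈ -0.0013351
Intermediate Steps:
h(P) = -333 (h(P) = 761 - 1094 = -333)
m(x) = -54 + x**2 (m(x) = x**2 - 54 = -54 + x**2)
Z(a) = -16 + 8*a (Z(a) = -16 + 4*(a + a) = -16 + 4*(2*a) = -16 + 8*a)
1/(h(-1491) + Z(m(W(3)))) = 1/(-333 + (-16 + 8*(-54 + (-2)**2))) = 1/(-333 + (-16 + 8*(-54 + 4))) = 1/(-333 + (-16 + 8*(-50))) = 1/(-333 + (-16 - 400)) = 1/(-333 - 416) = 1/(-749) = -1/749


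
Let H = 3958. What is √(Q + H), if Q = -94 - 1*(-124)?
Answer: 2*√997 ≈ 63.151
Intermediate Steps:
Q = 30 (Q = -94 + 124 = 30)
√(Q + H) = √(30 + 3958) = √3988 = 2*√997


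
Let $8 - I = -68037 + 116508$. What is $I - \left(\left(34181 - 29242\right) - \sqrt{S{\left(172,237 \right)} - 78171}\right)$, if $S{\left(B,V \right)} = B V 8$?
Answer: $-53402 + 9 \sqrt{3061} \approx -52904.0$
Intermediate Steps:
$S{\left(B,V \right)} = 8 B V$
$I = -48463$ ($I = 8 - \left(-68037 + 116508\right) = 8 - 48471 = -48463$)
$I - \left(\left(34181 - 29242\right) - \sqrt{S{\left(172,237 \right)} - 78171}\right) = -48463 - \left(\left(34181 - 29242\right) - \sqrt{8 \cdot 172 \cdot 237 - 78171}\right) = -48463 - \left(4939 - \sqrt{326112 - 78171}\right) = -48463 - \left(4939 - \sqrt{247941}\right) = -48463 - \left(4939 - 9 \sqrt{3061}\right) = -53402 + 9 \sqrt{3061}$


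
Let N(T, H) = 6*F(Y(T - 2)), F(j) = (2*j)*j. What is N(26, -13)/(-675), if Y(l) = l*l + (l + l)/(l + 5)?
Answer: -124724224/21025 ≈ -5932.2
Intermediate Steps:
Y(l) = l² + 2*l/(5 + l) (Y(l) = l² + (2*l)/(5 + l) = l² + 2*l/(5 + l))
F(j) = 2*j²
N(T, H) = 12*(-2 + T)²*(-8 + (-2 + T)² + 5*T)²/(3 + T)² (N(T, H) = 6*(2*((T - 2)*(2 + (T - 2)² + 5*(T - 2))/(5 + (T - 2)))²) = 6*(2*((-2 + T)*(2 + (-2 + T)² + 5*(-2 + T))/(5 + (-2 + T)))²) = 6*(2*((-2 + T)*(2 + (-2 + T)² + (-10 + 5*T))/(3 + T))²) = 6*(2*((-2 + T)*(-8 + (-2 + T)² + 5*T)/(3 + T))²) = 6*(2*((-2 + T)²*(-8 + (-2 + T)² + 5*T)²/(3 + T)²)) = 6*(2*(-2 + T)²*(-8 + (-2 + T)² + 5*T)²/(3 + T)²) = 12*(-2 + T)²*(-8 + (-2 + T)² + 5*T)²/(3 + T)²)
N(26, -13)/(-675) = (12*(-2 + 26)²*(-8 + (-2 + 26)² + 5*26)²/(3 + 26)²)/(-675) = (12*24²*(-8 + 24² + 130)²/29²)*(-1/675) = (12*576*(1/841)*(-8 + 576 + 130)²)*(-1/675) = (12*576*(1/841)*698²)*(-1/675) = (12*576*(1/841)*487204)*(-1/675) = (3367554048/841)*(-1/675) = -124724224/21025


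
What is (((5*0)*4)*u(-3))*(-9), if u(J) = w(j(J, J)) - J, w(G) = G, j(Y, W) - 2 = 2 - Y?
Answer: 0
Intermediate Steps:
j(Y, W) = 4 - Y (j(Y, W) = 2 + (2 - Y) = 4 - Y)
u(J) = 4 - 2*J (u(J) = (4 - J) - J = 4 - 2*J)
(((5*0)*4)*u(-3))*(-9) = (((5*0)*4)*(4 - 2*(-3)))*(-9) = ((0*4)*(4 + 6))*(-9) = (0*10)*(-9) = 0*(-9) = 0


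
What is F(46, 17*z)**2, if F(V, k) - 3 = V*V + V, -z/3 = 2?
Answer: 4687225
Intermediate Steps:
z = -6 (z = -3*2 = -6)
F(V, k) = 3 + V + V**2 (F(V, k) = 3 + (V*V + V) = 3 + (V**2 + V) = 3 + (V + V**2) = 3 + V + V**2)
F(46, 17*z)**2 = (3 + 46 + 46**2)**2 = (3 + 46 + 2116)**2 = 2165**2 = 4687225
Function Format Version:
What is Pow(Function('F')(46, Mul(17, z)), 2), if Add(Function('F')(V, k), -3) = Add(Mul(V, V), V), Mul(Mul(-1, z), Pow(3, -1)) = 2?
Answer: 4687225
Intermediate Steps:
z = -6 (z = Mul(-3, 2) = -6)
Function('F')(V, k) = Add(3, V, Pow(V, 2)) (Function('F')(V, k) = Add(3, Add(Mul(V, V), V)) = Add(3, Add(Pow(V, 2), V)) = Add(3, Add(V, Pow(V, 2))) = Add(3, V, Pow(V, 2)))
Pow(Function('F')(46, Mul(17, z)), 2) = Pow(Add(3, 46, Pow(46, 2)), 2) = Pow(Add(3, 46, 2116), 2) = Pow(2165, 2) = 4687225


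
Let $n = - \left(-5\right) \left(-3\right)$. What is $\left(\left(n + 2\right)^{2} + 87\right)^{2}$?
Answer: $65536$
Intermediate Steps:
$n = -15$ ($n = \left(-1\right) 15 = -15$)
$\left(\left(n + 2\right)^{2} + 87\right)^{2} = \left(\left(-15 + 2\right)^{2} + 87\right)^{2} = \left(\left(-13\right)^{2} + 87\right)^{2} = \left(169 + 87\right)^{2} = 256^{2} = 65536$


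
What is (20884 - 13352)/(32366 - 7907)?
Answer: 7532/24459 ≈ 0.30794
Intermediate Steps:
(20884 - 13352)/(32366 - 7907) = 7532/24459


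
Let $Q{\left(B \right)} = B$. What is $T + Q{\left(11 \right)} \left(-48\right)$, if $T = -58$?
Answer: $-586$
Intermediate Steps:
$T + Q{\left(11 \right)} \left(-48\right) = -58 + 11 \left(-48\right) = -58 - 528 = -586$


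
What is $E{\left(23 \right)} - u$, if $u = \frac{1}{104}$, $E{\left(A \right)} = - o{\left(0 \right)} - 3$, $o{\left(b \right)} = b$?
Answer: $- \frac{313}{104} \approx -3.0096$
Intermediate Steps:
$E{\left(A \right)} = -3$ ($E{\left(A \right)} = \left(-1\right) 0 - 3 = 0 - 3 = -3$)
$u = \frac{1}{104} \approx 0.0096154$
$E{\left(23 \right)} - u = -3 - \frac{1}{104} = - \frac{313}{104}$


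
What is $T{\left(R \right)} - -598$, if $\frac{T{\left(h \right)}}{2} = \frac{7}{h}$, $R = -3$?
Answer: $\frac{1780}{3} \approx 593.33$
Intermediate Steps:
$T{\left(h \right)} = \frac{14}{h}$ ($T{\left(h \right)} = 2 \frac{7}{h} = \frac{14}{h}$)
$T{\left(R \right)} - -598 = \frac{14}{-3} - -598 = 14 \left(- \frac{1}{3}\right) + 598 = - \frac{14}{3} + 598 = \frac{1780}{3}$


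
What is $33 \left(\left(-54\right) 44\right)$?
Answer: $-78408$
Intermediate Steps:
$33 \left(\left(-54\right) 44\right) = 33 \left(-2376\right) = -78408$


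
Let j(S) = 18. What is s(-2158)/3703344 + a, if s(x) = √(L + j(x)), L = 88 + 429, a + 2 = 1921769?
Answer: 1921767 + √535/3703344 ≈ 1.9218e+6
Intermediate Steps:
a = 1921767 (a = -2 + 1921769 = 1921767)
L = 517
s(x) = √535 (s(x) = √(517 + 18) = √535)
s(-2158)/3703344 + a = √535/3703344 + 1921767 = 1921767 + √535/3703344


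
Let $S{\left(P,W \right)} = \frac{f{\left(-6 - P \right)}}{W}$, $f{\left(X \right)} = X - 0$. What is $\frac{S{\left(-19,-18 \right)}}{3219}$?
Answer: $- \frac{13}{57942} \approx -0.00022436$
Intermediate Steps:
$f{\left(X \right)} = X$ ($f{\left(X \right)} = X + 0 = X$)
$S{\left(P,W \right)} = \frac{-6 - P}{W}$
$\frac{S{\left(-19,-18 \right)}}{3219} = \frac{\frac{1}{-18} \left(-6 - -19\right)}{3219} = - \frac{-6 + 19}{18} \cdot \frac{1}{3219} = \left(- \frac{1}{18}\right) 13 \cdot \frac{1}{3219} = \left(- \frac{13}{18}\right) \frac{1}{3219} = - \frac{13}{57942}$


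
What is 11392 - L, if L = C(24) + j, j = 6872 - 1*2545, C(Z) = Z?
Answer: 7041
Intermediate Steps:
j = 4327 (j = 6872 - 2545 = 4327)
L = 4351 (L = 24 + 4327 = 4351)
11392 - L = 11392 - 1*4351 = 11392 - 4351 = 7041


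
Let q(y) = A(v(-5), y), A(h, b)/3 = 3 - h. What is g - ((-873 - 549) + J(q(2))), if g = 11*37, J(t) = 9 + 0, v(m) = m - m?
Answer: 1820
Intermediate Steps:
v(m) = 0
A(h, b) = 9 - 3*h (A(h, b) = 3*(3 - h) = 9 - 3*h)
q(y) = 9 (q(y) = 9 - 3*0 = 9 + 0 = 9)
J(t) = 9
g = 407
g - ((-873 - 549) + J(q(2))) = 407 - ((-873 - 549) + 9) = 407 - (-1422 + 9) = 407 - 1*(-1413) = 407 + 1413 = 1820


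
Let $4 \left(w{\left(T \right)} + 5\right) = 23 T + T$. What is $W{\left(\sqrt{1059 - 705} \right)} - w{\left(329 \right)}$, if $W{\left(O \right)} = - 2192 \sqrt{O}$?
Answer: $-1969 - 2192 \sqrt[4]{354} \approx -11477.0$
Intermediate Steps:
$w{\left(T \right)} = -5 + 6 T$ ($w{\left(T \right)} = -5 + \frac{23 T + T}{4} = -5 + \frac{24 T}{4} = -5 + 6 T$)
$W{\left(\sqrt{1059 - 705} \right)} - w{\left(329 \right)} = - 2192 \sqrt{\sqrt{1059 - 705}} - \left(-5 + 6 \cdot 329\right) = - 2192 \sqrt{\sqrt{354}} - \left(-5 + 1974\right) = - 2192 \sqrt[4]{354} - 1969 = -1969 - 2192 \sqrt[4]{354}$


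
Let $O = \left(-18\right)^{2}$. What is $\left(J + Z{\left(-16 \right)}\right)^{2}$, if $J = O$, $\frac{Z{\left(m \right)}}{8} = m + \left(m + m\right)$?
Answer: $3600$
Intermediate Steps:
$O = 324$
$Z{\left(m \right)} = 24 m$ ($Z{\left(m \right)} = 8 \left(m + \left(m + m\right)\right) = 8 \left(m + 2 m\right) = 8 \cdot 3 m = 24 m$)
$J = 324$
$\left(J + Z{\left(-16 \right)}\right)^{2} = \left(324 + 24 \left(-16\right)\right)^{2} = \left(324 - 384\right)^{2} = \left(-60\right)^{2} = 3600$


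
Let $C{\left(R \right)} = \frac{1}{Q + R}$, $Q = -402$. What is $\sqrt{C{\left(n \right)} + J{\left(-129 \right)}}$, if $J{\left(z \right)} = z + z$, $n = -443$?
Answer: $\frac{i \sqrt{1090055}}{65} \approx 16.062 i$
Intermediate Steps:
$J{\left(z \right)} = 2 z$
$C{\left(R \right)} = \frac{1}{-402 + R}$
$\sqrt{C{\left(n \right)} + J{\left(-129 \right)}} = \sqrt{\frac{1}{-402 - 443} + 2 \left(-129\right)} = \sqrt{\frac{1}{-845} - 258} = \sqrt{- \frac{1}{845} - 258} = \sqrt{- \frac{218011}{845}} = \frac{i \sqrt{1090055}}{65}$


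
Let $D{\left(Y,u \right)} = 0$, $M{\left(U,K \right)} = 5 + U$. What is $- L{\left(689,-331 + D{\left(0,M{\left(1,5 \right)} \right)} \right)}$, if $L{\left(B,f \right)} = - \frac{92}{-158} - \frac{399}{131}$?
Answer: $\frac{25495}{10349} \approx 2.4635$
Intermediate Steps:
$L{\left(B,f \right)} = - \frac{25495}{10349}$ ($L{\left(B,f \right)} = \left(-92\right) \left(- \frac{1}{158}\right) - \frac{399}{131} = \frac{46}{79} - \frac{399}{131} = - \frac{25495}{10349}$)
$- L{\left(689,-331 + D{\left(0,M{\left(1,5 \right)} \right)} \right)} = \left(-1\right) \left(- \frac{25495}{10349}\right) = \frac{25495}{10349}$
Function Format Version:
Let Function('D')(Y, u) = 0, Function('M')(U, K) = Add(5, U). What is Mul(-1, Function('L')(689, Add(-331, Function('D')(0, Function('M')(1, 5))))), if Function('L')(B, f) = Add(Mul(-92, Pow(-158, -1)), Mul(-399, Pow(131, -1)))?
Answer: Rational(25495, 10349) ≈ 2.4635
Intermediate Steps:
Function('L')(B, f) = Rational(-25495, 10349) (Function('L')(B, f) = Add(Mul(-92, Rational(-1, 158)), Mul(-399, Rational(1, 131))) = Add(Rational(46, 79), Rational(-399, 131)) = Rational(-25495, 10349))
Mul(-1, Function('L')(689, Add(-331, Function('D')(0, Function('M')(1, 5))))) = Mul(-1, Rational(-25495, 10349)) = Rational(25495, 10349)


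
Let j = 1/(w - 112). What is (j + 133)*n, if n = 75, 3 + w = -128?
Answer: 807950/81 ≈ 9974.7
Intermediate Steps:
w = -131 (w = -3 - 128 = -131)
j = -1/243 (j = 1/(-131 - 112) = 1/(-243) = -1/243 ≈ -0.0041152)
(j + 133)*n = (-1/243 + 133)*75 = (32318/243)*75 = 807950/81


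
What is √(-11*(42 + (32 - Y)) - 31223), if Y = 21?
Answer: 3*I*√3534 ≈ 178.34*I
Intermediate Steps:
√(-11*(42 + (32 - Y)) - 31223) = √(-11*(42 + (32 - 1*21)) - 31223) = √(-11*(42 + (32 - 21)) - 31223) = √(-11*(42 + 11) - 31223) = √(-11*53 - 31223) = √(-583 - 31223) = √(-31806) = 3*I*√3534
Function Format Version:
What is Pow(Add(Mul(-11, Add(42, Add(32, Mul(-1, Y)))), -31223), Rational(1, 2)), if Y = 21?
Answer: Mul(3, I, Pow(3534, Rational(1, 2))) ≈ Mul(178.34, I)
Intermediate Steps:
Pow(Add(Mul(-11, Add(42, Add(32, Mul(-1, Y)))), -31223), Rational(1, 2)) = Pow(Add(Mul(-11, Add(42, Add(32, Mul(-1, 21)))), -31223), Rational(1, 2)) = Pow(Add(Mul(-11, Add(42, Add(32, -21))), -31223), Rational(1, 2)) = Pow(Add(Mul(-11, Add(42, 11)), -31223), Rational(1, 2)) = Pow(Add(Mul(-11, 53), -31223), Rational(1, 2)) = Pow(Add(-583, -31223), Rational(1, 2)) = Pow(-31806, Rational(1, 2)) = Mul(3, I, Pow(3534, Rational(1, 2)))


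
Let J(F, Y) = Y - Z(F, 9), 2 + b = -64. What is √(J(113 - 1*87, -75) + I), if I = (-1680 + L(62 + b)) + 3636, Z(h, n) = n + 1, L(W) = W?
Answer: √1867 ≈ 43.209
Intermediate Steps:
b = -66 (b = -2 - 64 = -66)
Z(h, n) = 1 + n
I = 1952 (I = (-1680 + (62 - 66)) + 3636 = (-1680 - 4) + 3636 = -1684 + 3636 = 1952)
J(F, Y) = -10 + Y (J(F, Y) = Y - (1 + 9) = Y - 1*10 = Y - 10 = -10 + Y)
√(J(113 - 1*87, -75) + I) = √((-10 - 75) + 1952) = √(-85 + 1952) = √1867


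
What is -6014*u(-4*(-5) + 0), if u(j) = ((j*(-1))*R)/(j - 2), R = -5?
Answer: -300700/9 ≈ -33411.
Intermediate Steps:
u(j) = 5*j/(-2 + j) (u(j) = ((j*(-1))*(-5))/(j - 2) = (-j*(-5))/(-2 + j) = (5*j)/(-2 + j) = 5*j/(-2 + j))
-6014*u(-4*(-5) + 0) = -30070*(-4*(-5) + 0)/(-2 + (-4*(-5) + 0)) = -30070*(20 + 0)/(-2 + (20 + 0)) = -30070*20/(-2 + 20) = -30070*20/18 = -6014*50/9 = -300700/9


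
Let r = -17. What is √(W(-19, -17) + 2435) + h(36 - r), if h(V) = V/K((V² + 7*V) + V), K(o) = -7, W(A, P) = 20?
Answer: -53/7 + √2455 ≈ 41.977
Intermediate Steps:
h(V) = -V/7 (h(V) = V/(-7) = V*(-⅐) = -V/7)
√(W(-19, -17) + 2435) + h(36 - r) = √(20 + 2435) - (36 - 1*(-17))/7 = √2455 - (36 + 17)/7 = √2455 - ⅐*53 = √2455 - 53/7 = -53/7 + √2455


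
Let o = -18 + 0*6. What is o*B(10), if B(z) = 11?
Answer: -198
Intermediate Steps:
o = -18 (o = -18 + 0 = -18)
o*B(10) = -18*11 = -198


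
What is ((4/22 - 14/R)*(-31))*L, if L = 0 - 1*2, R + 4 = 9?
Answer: -8928/55 ≈ -162.33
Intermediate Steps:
R = 5 (R = -4 + 9 = 5)
L = -2 (L = 0 - 2 = -2)
((4/22 - 14/R)*(-31))*L = ((4/22 - 14/5)*(-31))*(-2) = ((4*(1/22) - 14*1/5)*(-31))*(-2) = ((2/11 - 14/5)*(-31))*(-2) = -144/55*(-31)*(-2) = (4464/55)*(-2) = -8928/55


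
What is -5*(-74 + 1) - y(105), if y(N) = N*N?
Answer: -10660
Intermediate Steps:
y(N) = N²
-5*(-74 + 1) - y(105) = -5*(-74 + 1) - 1*105² = -5*(-73) - 1*11025 = 365 - 11025 = -10660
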